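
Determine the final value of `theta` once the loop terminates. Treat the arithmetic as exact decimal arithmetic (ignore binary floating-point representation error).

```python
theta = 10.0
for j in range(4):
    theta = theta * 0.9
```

Let's trace through this code step by step.

Initialize: theta = 10.0
Entering loop: for j in range(4):
After iteration 1: j = 0, theta = 9.0
After iteration 2: j = 1, theta = 8.1
After iteration 3: j = 2, theta = 7.29
After iteration 4: j = 3, theta = 6.561
Loop ends.

Final answer: 6.561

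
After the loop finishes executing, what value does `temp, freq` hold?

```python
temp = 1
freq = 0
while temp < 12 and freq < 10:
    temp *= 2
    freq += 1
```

Let's trace through this code step by step.

Initialize: temp = 1
Initialize: freq = 0
Entering loop: while temp < 12 and freq < 10:
After iteration 1: temp = 2, freq = 1
After iteration 2: temp = 4, freq = 2
After iteration 3: temp = 8, freq = 3
After iteration 4: temp = 16, freq = 4
Loop ends.

Final answer: 16, 4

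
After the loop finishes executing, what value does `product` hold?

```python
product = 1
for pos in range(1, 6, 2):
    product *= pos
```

Let's trace through this code step by step.

Initialize: product = 1
Entering loop: for pos in range(1, 6, 2):
After iteration 1: pos = 1, product = 1
After iteration 2: pos = 3, product = 3
After iteration 3: pos = 5, product = 15
Loop ends.

Final answer: 15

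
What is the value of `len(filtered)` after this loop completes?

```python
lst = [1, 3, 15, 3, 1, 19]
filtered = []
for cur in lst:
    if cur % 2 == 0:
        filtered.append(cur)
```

Let's trace through this code step by step.

Initialize: lst = [1, 3, 15, 3, 1, 19]
Initialize: filtered = []
Entering loop: for cur in lst:
After iteration 1: cur = 1, filtered = []
After iteration 2: cur = 3, filtered = []
After iteration 3: cur = 15, filtered = []
After iteration 4: cur = 3, filtered = []
After iteration 5: cur = 1, filtered = []
After iteration 6: cur = 19, filtered = []
Loop ends.
len(filtered) = 0

Final answer: 0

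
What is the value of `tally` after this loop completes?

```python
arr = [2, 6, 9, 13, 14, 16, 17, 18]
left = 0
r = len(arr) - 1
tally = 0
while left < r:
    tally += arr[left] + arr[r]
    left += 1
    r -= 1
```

Let's trace through this code step by step.

Initialize: arr = [2, 6, 9, 13, 14, 16, 17, 18]
Initialize: left = 0
Initialize: r = 7
Initialize: tally = 0
Entering loop: while left < r:
After iteration 1: left = 1, r = 6, tally = 20
After iteration 2: left = 2, r = 5, tally = 43
After iteration 3: left = 3, r = 4, tally = 68
After iteration 4: left = 4, r = 3, tally = 95
Loop ends.

Final answer: 95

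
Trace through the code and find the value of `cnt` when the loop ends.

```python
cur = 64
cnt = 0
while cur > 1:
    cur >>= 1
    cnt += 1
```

Let's trace through this code step by step.

Initialize: cur = 64
Initialize: cnt = 0
Entering loop: while cur > 1:
After iteration 1: cur = 32, cnt = 1
After iteration 2: cur = 16, cnt = 2
After iteration 3: cur = 8, cnt = 3
After iteration 4: cur = 4, cnt = 4
After iteration 5: cur = 2, cnt = 5
After iteration 6: cur = 1, cnt = 6
Loop ends.

Final answer: 6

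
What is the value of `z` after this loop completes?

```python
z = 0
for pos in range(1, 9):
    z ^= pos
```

Let's trace through this code step by step.

Initialize: z = 0
Entering loop: for pos in range(1, 9):
After iteration 1: pos = 1, z = 1
After iteration 2: pos = 2, z = 3
After iteration 3: pos = 3, z = 0
After iteration 4: pos = 4, z = 4
After iteration 5: pos = 5, z = 1
After iteration 6: pos = 6, z = 7
After iteration 7: pos = 7, z = 0
After iteration 8: pos = 8, z = 8
Loop ends.

Final answer: 8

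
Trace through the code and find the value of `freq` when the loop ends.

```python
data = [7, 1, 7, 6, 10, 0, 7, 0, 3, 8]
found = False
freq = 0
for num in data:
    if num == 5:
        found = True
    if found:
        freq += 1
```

Let's trace through this code step by step.

Initialize: data = [7, 1, 7, 6, 10, 0, 7, 0, 3, 8]
Initialize: found = False
Initialize: freq = 0
Entering loop: for num in data:
After iteration 1: num = 7, freq = 0
After iteration 2: num = 1, freq = 0
After iteration 3: num = 7, freq = 0
After iteration 4: num = 6, freq = 0
After iteration 5: num = 10, freq = 0
After iteration 6: num = 0, freq = 0
After iteration 7: num = 7, freq = 0
After iteration 8: num = 0, freq = 0
After iteration 9: num = 3, freq = 0
After iteration 10: num = 8, freq = 0
Loop ends.

Final answer: 0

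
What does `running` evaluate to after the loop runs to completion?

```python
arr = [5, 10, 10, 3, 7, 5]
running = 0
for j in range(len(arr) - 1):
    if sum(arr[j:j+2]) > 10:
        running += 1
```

Let's trace through this code step by step.

Initialize: arr = [5, 10, 10, 3, 7, 5]
Initialize: running = 0
Entering loop: for j in range(len(arr) - 1):
After iteration 1: j = 0, running = 1
After iteration 2: j = 1, running = 2
After iteration 3: j = 2, running = 3
After iteration 4: j = 3, running = 3
After iteration 5: j = 4, running = 4
Loop ends.

Final answer: 4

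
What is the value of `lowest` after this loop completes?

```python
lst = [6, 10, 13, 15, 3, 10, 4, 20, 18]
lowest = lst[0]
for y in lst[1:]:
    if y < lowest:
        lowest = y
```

Let's trace through this code step by step.

Initialize: lst = [6, 10, 13, 15, 3, 10, 4, 20, 18]
Initialize: lowest = 6
Entering loop: for y in lst[1:]:
After iteration 1: y = 10, lowest = 6
After iteration 2: y = 13, lowest = 6
After iteration 3: y = 15, lowest = 6
After iteration 4: y = 3, lowest = 3
After iteration 5: y = 10, lowest = 3
After iteration 6: y = 4, lowest = 3
After iteration 7: y = 20, lowest = 3
After iteration 8: y = 18, lowest = 3
Loop ends.

Final answer: 3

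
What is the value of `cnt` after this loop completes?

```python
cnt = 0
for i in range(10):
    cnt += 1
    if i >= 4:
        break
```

Let's trace through this code step by step.

Initialize: cnt = 0
Entering loop: for i in range(10):
After iteration 1: i = 0, cnt = 1
After iteration 2: i = 1, cnt = 2
After iteration 3: i = 2, cnt = 3
After iteration 4: i = 3, cnt = 4
After iteration 5: i = 4, cnt = 5
Loop ends.

Final answer: 5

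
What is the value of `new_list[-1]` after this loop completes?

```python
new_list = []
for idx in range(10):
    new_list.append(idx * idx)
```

Let's trace through this code step by step.

Initialize: new_list = []
Entering loop: for idx in range(10):
After iteration 1: idx = 0, new_list = [0]
After iteration 2: idx = 1, new_list = [0, 1]
After iteration 3: idx = 2, new_list = [0, 1, 4]
After iteration 4: idx = 3, new_list = [0, 1, 4, 9]
After iteration 5: idx = 4, new_list = [0, 1, 4, 9, 16]
After iteration 6: idx = 5, new_list = [0, 1, 4, 9, 16, 25]
After iteration 7: idx = 6, new_list = [0, 1, 4, 9, 16, 25, 36]
After iteration 8: idx = 7, new_list = [0, 1, 4, 9, 16, 25, 36, 49]
After iteration 9: idx = 8, new_list = [0, 1, 4, 9, 16, 25, 36, 49, 64]
After iteration 10: idx = 9, new_list = [0, 1, 4, 9, 16, 25, 36, 49, 64, 81]
Loop ends.
new_list[-1] = 81

Final answer: 81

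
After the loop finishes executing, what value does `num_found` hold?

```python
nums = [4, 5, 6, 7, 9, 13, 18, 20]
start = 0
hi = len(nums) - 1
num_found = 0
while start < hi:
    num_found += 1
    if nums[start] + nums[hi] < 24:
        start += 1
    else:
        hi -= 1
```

Let's trace through this code step by step.

Initialize: nums = [4, 5, 6, 7, 9, 13, 18, 20]
Initialize: start = 0
Initialize: hi = 7
Initialize: num_found = 0
Entering loop: while start < hi:
After iteration 1: start = 0, hi = 6, num_found = 1
After iteration 2: start = 1, hi = 6, num_found = 2
After iteration 3: start = 2, hi = 6, num_found = 3
After iteration 4: start = 2, hi = 5, num_found = 4
After iteration 5: start = 3, hi = 5, num_found = 5
After iteration 6: start = 4, hi = 5, num_found = 6
After iteration 7: start = 5, hi = 5, num_found = 7
Loop ends.

Final answer: 7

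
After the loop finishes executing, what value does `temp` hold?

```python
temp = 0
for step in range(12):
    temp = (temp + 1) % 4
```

Let's trace through this code step by step.

Initialize: temp = 0
Entering loop: for step in range(12):
After iteration 1: step = 0, temp = 1
After iteration 2: step = 1, temp = 2
After iteration 3: step = 2, temp = 3
After iteration 4: step = 3, temp = 0
After iteration 5: step = 4, temp = 1
After iteration 6: step = 5, temp = 2
After iteration 7: step = 6, temp = 3
After iteration 8: step = 7, temp = 0
After iteration 9: step = 8, temp = 1
After iteration 10: step = 9, temp = 2
After iteration 11: step = 10, temp = 3
After iteration 12: step = 11, temp = 0
Loop ends.

Final answer: 0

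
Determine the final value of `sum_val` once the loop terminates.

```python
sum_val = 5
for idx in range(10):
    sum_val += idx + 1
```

Let's trace through this code step by step.

Initialize: sum_val = 5
Entering loop: for idx in range(10):
After iteration 1: idx = 0, sum_val = 6
After iteration 2: idx = 1, sum_val = 8
After iteration 3: idx = 2, sum_val = 11
After iteration 4: idx = 3, sum_val = 15
After iteration 5: idx = 4, sum_val = 20
After iteration 6: idx = 5, sum_val = 26
After iteration 7: idx = 6, sum_val = 33
After iteration 8: idx = 7, sum_val = 41
After iteration 9: idx = 8, sum_val = 50
After iteration 10: idx = 9, sum_val = 60
Loop ends.

Final answer: 60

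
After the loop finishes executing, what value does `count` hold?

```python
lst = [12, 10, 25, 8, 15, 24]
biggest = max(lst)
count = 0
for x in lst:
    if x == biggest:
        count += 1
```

Let's trace through this code step by step.

Initialize: lst = [12, 10, 25, 8, 15, 24]
Initialize: biggest = 25
Initialize: count = 0
Entering loop: for x in lst:
After iteration 1: x = 12, count = 0
After iteration 2: x = 10, count = 0
After iteration 3: x = 25, count = 1
After iteration 4: x = 8, count = 1
After iteration 5: x = 15, count = 1
After iteration 6: x = 24, count = 1
Loop ends.

Final answer: 1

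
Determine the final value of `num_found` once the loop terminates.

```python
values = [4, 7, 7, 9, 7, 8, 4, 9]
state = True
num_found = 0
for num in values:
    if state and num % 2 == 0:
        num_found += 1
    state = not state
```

Let's trace through this code step by step.

Initialize: values = [4, 7, 7, 9, 7, 8, 4, 9]
Initialize: state = True
Initialize: num_found = 0
Entering loop: for num in values:
After iteration 1: num = 4, state = False, num_found = 1
After iteration 2: num = 7, state = True, num_found = 1
After iteration 3: num = 7, state = False, num_found = 1
After iteration 4: num = 9, state = True, num_found = 1
After iteration 5: num = 7, state = False, num_found = 1
After iteration 6: num = 8, state = True, num_found = 1
After iteration 7: num = 4, state = False, num_found = 2
After iteration 8: num = 9, state = True, num_found = 2
Loop ends.

Final answer: 2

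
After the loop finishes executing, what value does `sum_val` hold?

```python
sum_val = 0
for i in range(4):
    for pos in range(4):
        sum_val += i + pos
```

Let's trace through this code step by step.

Initialize: sum_val = 0
Entering loop: for i in range(4):
After iteration 1: i = 0, sum_val = 6
After iteration 2: i = 1, sum_val = 16
After iteration 3: i = 2, sum_val = 30
After iteration 4: i = 3, sum_val = 48
Loop ends.

Final answer: 48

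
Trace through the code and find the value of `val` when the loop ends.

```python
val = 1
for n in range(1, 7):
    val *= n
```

Let's trace through this code step by step.

Initialize: val = 1
Entering loop: for n in range(1, 7):
After iteration 1: n = 1, val = 1
After iteration 2: n = 2, val = 2
After iteration 3: n = 3, val = 6
After iteration 4: n = 4, val = 24
After iteration 5: n = 5, val = 120
After iteration 6: n = 6, val = 720
Loop ends.

Final answer: 720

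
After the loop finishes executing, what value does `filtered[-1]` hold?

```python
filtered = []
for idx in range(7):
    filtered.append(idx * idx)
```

Let's trace through this code step by step.

Initialize: filtered = []
Entering loop: for idx in range(7):
After iteration 1: idx = 0, filtered = [0]
After iteration 2: idx = 1, filtered = [0, 1]
After iteration 3: idx = 2, filtered = [0, 1, 4]
After iteration 4: idx = 3, filtered = [0, 1, 4, 9]
After iteration 5: idx = 4, filtered = [0, 1, 4, 9, 16]
After iteration 6: idx = 5, filtered = [0, 1, 4, 9, 16, 25]
After iteration 7: idx = 6, filtered = [0, 1, 4, 9, 16, 25, 36]
Loop ends.
filtered[-1] = 36

Final answer: 36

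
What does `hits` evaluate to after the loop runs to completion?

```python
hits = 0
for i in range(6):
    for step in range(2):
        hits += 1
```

Let's trace through this code step by step.

Initialize: hits = 0
Entering loop: for i in range(6):
After iteration 1: i = 0, hits = 2
After iteration 2: i = 1, hits = 4
After iteration 3: i = 2, hits = 6
After iteration 4: i = 3, hits = 8
After iteration 5: i = 4, hits = 10
After iteration 6: i = 5, hits = 12
Loop ends.

Final answer: 12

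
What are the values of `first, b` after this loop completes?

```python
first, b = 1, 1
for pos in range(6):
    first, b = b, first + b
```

Let's trace through this code step by step.

Initialize: first = 1
Initialize: b = 1
Entering loop: for pos in range(6):
After iteration 1: pos = 0, first = 1, b = 2
After iteration 2: pos = 1, first = 2, b = 3
After iteration 3: pos = 2, first = 3, b = 5
After iteration 4: pos = 3, first = 5, b = 8
After iteration 5: pos = 4, first = 8, b = 13
After iteration 6: pos = 5, first = 13, b = 21
Loop ends.

Final answer: 13, 21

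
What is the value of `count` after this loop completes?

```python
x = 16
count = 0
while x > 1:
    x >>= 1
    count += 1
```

Let's trace through this code step by step.

Initialize: x = 16
Initialize: count = 0
Entering loop: while x > 1:
After iteration 1: x = 8, count = 1
After iteration 2: x = 4, count = 2
After iteration 3: x = 2, count = 3
After iteration 4: x = 1, count = 4
Loop ends.

Final answer: 4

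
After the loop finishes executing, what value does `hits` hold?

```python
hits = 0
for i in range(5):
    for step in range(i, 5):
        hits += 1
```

Let's trace through this code step by step.

Initialize: hits = 0
Entering loop: for i in range(5):
After iteration 1: i = 0, hits = 5
After iteration 2: i = 1, hits = 9
After iteration 3: i = 2, hits = 12
After iteration 4: i = 3, hits = 14
After iteration 5: i = 4, hits = 15
Loop ends.

Final answer: 15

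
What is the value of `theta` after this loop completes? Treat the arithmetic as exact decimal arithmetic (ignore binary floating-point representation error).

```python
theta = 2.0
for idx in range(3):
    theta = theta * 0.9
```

Let's trace through this code step by step.

Initialize: theta = 2.0
Entering loop: for idx in range(3):
After iteration 1: idx = 0, theta = 1.8
After iteration 2: idx = 1, theta = 1.62
After iteration 3: idx = 2, theta = 1.458
Loop ends.

Final answer: 1.458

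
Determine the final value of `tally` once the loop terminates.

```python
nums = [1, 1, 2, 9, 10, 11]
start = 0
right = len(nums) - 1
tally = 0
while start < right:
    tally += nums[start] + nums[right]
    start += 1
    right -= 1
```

Let's trace through this code step by step.

Initialize: nums = [1, 1, 2, 9, 10, 11]
Initialize: start = 0
Initialize: right = 5
Initialize: tally = 0
Entering loop: while start < right:
After iteration 1: start = 1, right = 4, tally = 12
After iteration 2: start = 2, right = 3, tally = 23
After iteration 3: start = 3, right = 2, tally = 34
Loop ends.

Final answer: 34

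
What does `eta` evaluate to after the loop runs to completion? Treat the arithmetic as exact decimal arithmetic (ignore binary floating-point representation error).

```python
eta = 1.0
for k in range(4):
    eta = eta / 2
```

Let's trace through this code step by step.

Initialize: eta = 1.0
Entering loop: for k in range(4):
After iteration 1: k = 0, eta = 0.5
After iteration 2: k = 1, eta = 0.25
After iteration 3: k = 2, eta = 0.125
After iteration 4: k = 3, eta = 0.0625
Loop ends.

Final answer: 0.0625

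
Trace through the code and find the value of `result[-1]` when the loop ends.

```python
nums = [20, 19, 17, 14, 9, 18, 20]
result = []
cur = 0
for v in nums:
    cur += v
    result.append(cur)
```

Let's trace through this code step by step.

Initialize: nums = [20, 19, 17, 14, 9, 18, 20]
Initialize: result = []
Initialize: cur = 0
Entering loop: for v in nums:
After iteration 1: v = 20, result = [20], cur = 20
After iteration 2: v = 19, result = [20, 39], cur = 39
After iteration 3: v = 17, result = [20, 39, 56], cur = 56
After iteration 4: v = 14, result = [20, 39, 56, 70], cur = 70
After iteration 5: v = 9, result = [20, 39, 56, 70, 79], cur = 79
After iteration 6: v = 18, result = [20, 39, 56, 70, 79, 97], cur = 97
After iteration 7: v = 20, result = [20, 39, 56, 70, 79, 97, 117], cur = 117
Loop ends.
result[-1] = 117

Final answer: 117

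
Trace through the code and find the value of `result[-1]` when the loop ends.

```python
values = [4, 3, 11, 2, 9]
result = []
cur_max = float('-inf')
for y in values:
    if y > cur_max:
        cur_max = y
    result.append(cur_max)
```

Let's trace through this code step by step.

Initialize: values = [4, 3, 11, 2, 9]
Initialize: result = []
Initialize: cur_max = -inf
Entering loop: for y in values:
After iteration 1: y = 4, result = [4], cur_max = 4
After iteration 2: y = 3, result = [4, 4], cur_max = 4
After iteration 3: y = 11, result = [4, 4, 11], cur_max = 11
After iteration 4: y = 2, result = [4, 4, 11, 11], cur_max = 11
After iteration 5: y = 9, result = [4, 4, 11, 11, 11], cur_max = 11
Loop ends.
result[-1] = 11

Final answer: 11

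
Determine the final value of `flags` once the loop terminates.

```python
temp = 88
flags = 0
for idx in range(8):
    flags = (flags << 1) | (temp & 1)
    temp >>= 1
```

Let's trace through this code step by step.

Initialize: temp = 88
Initialize: flags = 0
Entering loop: for idx in range(8):
After iteration 1: idx = 0, temp = 44, flags = 0
After iteration 2: idx = 1, temp = 22, flags = 0
After iteration 3: idx = 2, temp = 11, flags = 0
After iteration 4: idx = 3, temp = 5, flags = 1
After iteration 5: idx = 4, temp = 2, flags = 3
After iteration 6: idx = 5, temp = 1, flags = 6
After iteration 7: idx = 6, temp = 0, flags = 13
After iteration 8: idx = 7, temp = 0, flags = 26
Loop ends.

Final answer: 26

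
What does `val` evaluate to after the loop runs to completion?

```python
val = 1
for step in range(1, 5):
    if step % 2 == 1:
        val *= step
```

Let's trace through this code step by step.

Initialize: val = 1
Entering loop: for step in range(1, 5):
After iteration 1: step = 1, val = 1
After iteration 2: step = 2, val = 1
After iteration 3: step = 3, val = 3
After iteration 4: step = 4, val = 3
Loop ends.

Final answer: 3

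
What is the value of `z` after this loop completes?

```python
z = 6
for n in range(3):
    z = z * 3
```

Let's trace through this code step by step.

Initialize: z = 6
Entering loop: for n in range(3):
After iteration 1: n = 0, z = 18
After iteration 2: n = 1, z = 54
After iteration 3: n = 2, z = 162
Loop ends.

Final answer: 162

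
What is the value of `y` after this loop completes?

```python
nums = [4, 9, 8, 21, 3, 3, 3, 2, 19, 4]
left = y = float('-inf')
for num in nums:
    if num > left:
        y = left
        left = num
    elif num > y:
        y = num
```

Let's trace through this code step by step.

Initialize: nums = [4, 9, 8, 21, 3, 3, 3, 2, 19, 4]
Initialize: left = -inf
Initialize: y = -inf
Entering loop: for num in nums:
After iteration 1: num = 4, left = 4, y = -inf
After iteration 2: num = 9, left = 9, y = 4
After iteration 3: num = 8, left = 9, y = 8
After iteration 4: num = 21, left = 21, y = 9
After iteration 5: num = 3, left = 21, y = 9
After iteration 6: num = 3, left = 21, y = 9
After iteration 7: num = 3, left = 21, y = 9
After iteration 8: num = 2, left = 21, y = 9
After iteration 9: num = 19, left = 21, y = 19
After iteration 10: num = 4, left = 21, y = 19
Loop ends.

Final answer: 19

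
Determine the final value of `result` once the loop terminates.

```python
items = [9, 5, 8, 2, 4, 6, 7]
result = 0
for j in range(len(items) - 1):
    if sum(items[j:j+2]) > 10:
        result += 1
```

Let's trace through this code step by step.

Initialize: items = [9, 5, 8, 2, 4, 6, 7]
Initialize: result = 0
Entering loop: for j in range(len(items) - 1):
After iteration 1: j = 0, result = 1
After iteration 2: j = 1, result = 2
After iteration 3: j = 2, result = 2
After iteration 4: j = 3, result = 2
After iteration 5: j = 4, result = 2
After iteration 6: j = 5, result = 3
Loop ends.

Final answer: 3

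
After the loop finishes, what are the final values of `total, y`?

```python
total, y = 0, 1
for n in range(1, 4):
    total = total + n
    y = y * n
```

Let's trace through this code step by step.

Initialize: total = 0
Initialize: y = 1
Entering loop: for n in range(1, 4):
After iteration 1: n = 1, total = 1, y = 1
After iteration 2: n = 2, total = 3, y = 2
After iteration 3: n = 3, total = 6, y = 6
Loop ends.

Final answer: 6, 6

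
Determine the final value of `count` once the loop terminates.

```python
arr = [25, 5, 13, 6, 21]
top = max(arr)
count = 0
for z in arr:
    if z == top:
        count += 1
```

Let's trace through this code step by step.

Initialize: arr = [25, 5, 13, 6, 21]
Initialize: top = 25
Initialize: count = 0
Entering loop: for z in arr:
After iteration 1: z = 25, count = 1
After iteration 2: z = 5, count = 1
After iteration 3: z = 13, count = 1
After iteration 4: z = 6, count = 1
After iteration 5: z = 21, count = 1
Loop ends.

Final answer: 1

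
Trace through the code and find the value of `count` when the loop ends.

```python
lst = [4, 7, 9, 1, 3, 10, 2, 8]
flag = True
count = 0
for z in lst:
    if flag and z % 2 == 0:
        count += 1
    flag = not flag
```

Let's trace through this code step by step.

Initialize: lst = [4, 7, 9, 1, 3, 10, 2, 8]
Initialize: flag = True
Initialize: count = 0
Entering loop: for z in lst:
After iteration 1: z = 4, flag = False, count = 1
After iteration 2: z = 7, flag = True, count = 1
After iteration 3: z = 9, flag = False, count = 1
After iteration 4: z = 1, flag = True, count = 1
After iteration 5: z = 3, flag = False, count = 1
After iteration 6: z = 10, flag = True, count = 1
After iteration 7: z = 2, flag = False, count = 2
After iteration 8: z = 8, flag = True, count = 2
Loop ends.

Final answer: 2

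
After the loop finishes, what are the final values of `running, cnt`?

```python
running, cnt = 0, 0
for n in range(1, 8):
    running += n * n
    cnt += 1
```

Let's trace through this code step by step.

Initialize: running = 0
Initialize: cnt = 0
Entering loop: for n in range(1, 8):
After iteration 1: n = 1, running = 1, cnt = 1
After iteration 2: n = 2, running = 5, cnt = 2
After iteration 3: n = 3, running = 14, cnt = 3
After iteration 4: n = 4, running = 30, cnt = 4
After iteration 5: n = 5, running = 55, cnt = 5
After iteration 6: n = 6, running = 91, cnt = 6
After iteration 7: n = 7, running = 140, cnt = 7
Loop ends.

Final answer: 140, 7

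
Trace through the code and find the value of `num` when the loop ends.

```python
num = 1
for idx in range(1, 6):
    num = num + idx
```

Let's trace through this code step by step.

Initialize: num = 1
Entering loop: for idx in range(1, 6):
After iteration 1: idx = 1, num = 2
After iteration 2: idx = 2, num = 4
After iteration 3: idx = 3, num = 7
After iteration 4: idx = 4, num = 11
After iteration 5: idx = 5, num = 16
Loop ends.

Final answer: 16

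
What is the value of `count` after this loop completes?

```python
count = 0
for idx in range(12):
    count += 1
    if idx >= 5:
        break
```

Let's trace through this code step by step.

Initialize: count = 0
Entering loop: for idx in range(12):
After iteration 1: idx = 0, count = 1
After iteration 2: idx = 1, count = 2
After iteration 3: idx = 2, count = 3
After iteration 4: idx = 3, count = 4
After iteration 5: idx = 4, count = 5
After iteration 6: idx = 5, count = 6
Loop ends.

Final answer: 6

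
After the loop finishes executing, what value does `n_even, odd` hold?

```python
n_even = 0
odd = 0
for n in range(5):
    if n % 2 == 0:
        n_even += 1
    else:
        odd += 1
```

Let's trace through this code step by step.

Initialize: n_even = 0
Initialize: odd = 0
Entering loop: for n in range(5):
After iteration 1: n = 0, n_even = 1, odd = 0
After iteration 2: n = 1, n_even = 1, odd = 1
After iteration 3: n = 2, n_even = 2, odd = 1
After iteration 4: n = 3, n_even = 2, odd = 2
After iteration 5: n = 4, n_even = 3, odd = 2
Loop ends.

Final answer: 3, 2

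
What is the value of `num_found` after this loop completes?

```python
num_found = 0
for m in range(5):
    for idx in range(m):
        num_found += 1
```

Let's trace through this code step by step.

Initialize: num_found = 0
Entering loop: for m in range(5):
After iteration 1: m = 0, num_found = 0
After iteration 2: m = 1, num_found = 1, idx = 0
After iteration 3: m = 2, num_found = 3, idx = 1
After iteration 4: m = 3, num_found = 6, idx = 2
After iteration 5: m = 4, num_found = 10, idx = 3
Loop ends.

Final answer: 10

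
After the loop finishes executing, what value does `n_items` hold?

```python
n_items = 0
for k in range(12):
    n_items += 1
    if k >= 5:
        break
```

Let's trace through this code step by step.

Initialize: n_items = 0
Entering loop: for k in range(12):
After iteration 1: k = 0, n_items = 1
After iteration 2: k = 1, n_items = 2
After iteration 3: k = 2, n_items = 3
After iteration 4: k = 3, n_items = 4
After iteration 5: k = 4, n_items = 5
After iteration 6: k = 5, n_items = 6
Loop ends.

Final answer: 6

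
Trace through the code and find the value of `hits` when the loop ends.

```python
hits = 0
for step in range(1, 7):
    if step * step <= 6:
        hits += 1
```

Let's trace through this code step by step.

Initialize: hits = 0
Entering loop: for step in range(1, 7):
After iteration 1: step = 1, hits = 1
After iteration 2: step = 2, hits = 2
After iteration 3: step = 3, hits = 2
After iteration 4: step = 4, hits = 2
After iteration 5: step = 5, hits = 2
After iteration 6: step = 6, hits = 2
Loop ends.

Final answer: 2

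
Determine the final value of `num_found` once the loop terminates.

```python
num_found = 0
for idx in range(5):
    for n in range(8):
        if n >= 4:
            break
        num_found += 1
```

Let's trace through this code step by step.

Initialize: num_found = 0
Entering loop: for idx in range(5):
After iteration 1: idx = 0, num_found = 4
After iteration 2: idx = 1, num_found = 8
After iteration 3: idx = 2, num_found = 12
After iteration 4: idx = 3, num_found = 16
After iteration 5: idx = 4, num_found = 20
Loop ends.

Final answer: 20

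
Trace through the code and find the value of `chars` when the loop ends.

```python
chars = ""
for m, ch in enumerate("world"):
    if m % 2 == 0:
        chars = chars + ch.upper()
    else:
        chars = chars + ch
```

Let's trace through this code step by step.

Initialize: chars = ''
Entering loop: for m, ch in enumerate("world"):
After iteration 1: m = 0, ch = 'w', chars = 'W'
After iteration 2: m = 1, ch = 'o', chars = 'Wo'
After iteration 3: m = 2, ch = 'r', chars = 'WoR'
After iteration 4: m = 3, ch = 'l', chars = 'WoRl'
After iteration 5: m = 4, ch = 'd', chars = 'WoRlD'
Loop ends.

Final answer: 'WoRlD'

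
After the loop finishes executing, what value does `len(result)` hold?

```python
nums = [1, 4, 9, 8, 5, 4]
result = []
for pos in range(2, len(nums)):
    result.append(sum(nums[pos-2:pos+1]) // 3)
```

Let's trace through this code step by step.

Initialize: nums = [1, 4, 9, 8, 5, 4]
Initialize: result = []
Entering loop: for pos in range(2, len(nums)):
After iteration 1: pos = 2, result = [4]
After iteration 2: pos = 3, result = [4, 7]
After iteration 3: pos = 4, result = [4, 7, 7]
After iteration 4: pos = 5, result = [4, 7, 7, 5]
Loop ends.
len(result) = 4

Final answer: 4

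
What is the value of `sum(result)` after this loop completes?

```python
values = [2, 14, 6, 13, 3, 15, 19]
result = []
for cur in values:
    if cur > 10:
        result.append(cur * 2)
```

Let's trace through this code step by step.

Initialize: values = [2, 14, 6, 13, 3, 15, 19]
Initialize: result = []
Entering loop: for cur in values:
After iteration 1: cur = 2, result = []
After iteration 2: cur = 14, result = [28]
After iteration 3: cur = 6, result = [28]
After iteration 4: cur = 13, result = [28, 26]
After iteration 5: cur = 3, result = [28, 26]
After iteration 6: cur = 15, result = [28, 26, 30]
After iteration 7: cur = 19, result = [28, 26, 30, 38]
Loop ends.
sum(result) = 122

Final answer: 122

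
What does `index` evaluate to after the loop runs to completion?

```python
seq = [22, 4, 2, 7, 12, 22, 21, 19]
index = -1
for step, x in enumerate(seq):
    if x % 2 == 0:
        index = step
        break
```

Let's trace through this code step by step.

Initialize: seq = [22, 4, 2, 7, 12, 22, 21, 19]
Initialize: index = -1
Entering loop: for step, x in enumerate(seq):
After iteration 1: step = 0, x = 22, index = 0
Loop ends.

Final answer: 0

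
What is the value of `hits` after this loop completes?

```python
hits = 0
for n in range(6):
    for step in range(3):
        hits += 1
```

Let's trace through this code step by step.

Initialize: hits = 0
Entering loop: for n in range(6):
After iteration 1: n = 0, hits = 3
After iteration 2: n = 1, hits = 6
After iteration 3: n = 2, hits = 9
After iteration 4: n = 3, hits = 12
After iteration 5: n = 4, hits = 15
After iteration 6: n = 5, hits = 18
Loop ends.

Final answer: 18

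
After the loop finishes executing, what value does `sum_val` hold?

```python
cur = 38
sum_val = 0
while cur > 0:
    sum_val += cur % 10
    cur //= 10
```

Let's trace through this code step by step.

Initialize: cur = 38
Initialize: sum_val = 0
Entering loop: while cur > 0:
After iteration 1: cur = 3, sum_val = 8
After iteration 2: cur = 0, sum_val = 11
Loop ends.

Final answer: 11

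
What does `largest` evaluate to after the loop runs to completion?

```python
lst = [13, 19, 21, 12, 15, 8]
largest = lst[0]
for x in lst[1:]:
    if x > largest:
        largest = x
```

Let's trace through this code step by step.

Initialize: lst = [13, 19, 21, 12, 15, 8]
Initialize: largest = 13
Entering loop: for x in lst[1:]:
After iteration 1: x = 19, largest = 19
After iteration 2: x = 21, largest = 21
After iteration 3: x = 12, largest = 21
After iteration 4: x = 15, largest = 21
After iteration 5: x = 8, largest = 21
Loop ends.

Final answer: 21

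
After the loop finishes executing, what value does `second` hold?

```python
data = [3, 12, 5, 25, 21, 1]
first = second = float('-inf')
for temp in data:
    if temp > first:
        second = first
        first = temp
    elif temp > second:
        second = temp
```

Let's trace through this code step by step.

Initialize: data = [3, 12, 5, 25, 21, 1]
Initialize: first = -inf
Initialize: second = -inf
Entering loop: for temp in data:
After iteration 1: temp = 3, first = 3, second = -inf
After iteration 2: temp = 12, first = 12, second = 3
After iteration 3: temp = 5, first = 12, second = 5
After iteration 4: temp = 25, first = 25, second = 12
After iteration 5: temp = 21, first = 25, second = 21
After iteration 6: temp = 1, first = 25, second = 21
Loop ends.

Final answer: 21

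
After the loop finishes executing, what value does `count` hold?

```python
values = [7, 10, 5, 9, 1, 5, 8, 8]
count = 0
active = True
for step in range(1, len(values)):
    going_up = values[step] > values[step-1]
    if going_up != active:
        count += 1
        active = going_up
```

Let's trace through this code step by step.

Initialize: values = [7, 10, 5, 9, 1, 5, 8, 8]
Initialize: count = 0
Initialize: active = True
Entering loop: for step in range(1, len(values)):
After iteration 1: step = 1, count = 0, active = True, going_up = True
After iteration 2: step = 2, count = 1, active = False, going_up = False
After iteration 3: step = 3, count = 2, active = True, going_up = True
After iteration 4: step = 4, count = 3, active = False, going_up = False
After iteration 5: step = 5, count = 4, active = True, going_up = True
After iteration 6: step = 6, count = 4, active = True, going_up = True
After iteration 7: step = 7, count = 5, active = False, going_up = False
Loop ends.

Final answer: 5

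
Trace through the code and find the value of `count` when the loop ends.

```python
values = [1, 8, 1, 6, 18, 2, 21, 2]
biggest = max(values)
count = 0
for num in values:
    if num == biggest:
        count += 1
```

Let's trace through this code step by step.

Initialize: values = [1, 8, 1, 6, 18, 2, 21, 2]
Initialize: biggest = 21
Initialize: count = 0
Entering loop: for num in values:
After iteration 1: num = 1, count = 0
After iteration 2: num = 8, count = 0
After iteration 3: num = 1, count = 0
After iteration 4: num = 6, count = 0
After iteration 5: num = 18, count = 0
After iteration 6: num = 2, count = 0
After iteration 7: num = 21, count = 1
After iteration 8: num = 2, count = 1
Loop ends.

Final answer: 1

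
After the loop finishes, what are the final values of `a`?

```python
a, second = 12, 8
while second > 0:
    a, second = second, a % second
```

Let's trace through this code step by step.

Initialize: a = 12
Initialize: second = 8
Entering loop: while second > 0:
After iteration 1: a = 8, second = 4
After iteration 2: a = 4, second = 0
Loop ends.

Final answer: 4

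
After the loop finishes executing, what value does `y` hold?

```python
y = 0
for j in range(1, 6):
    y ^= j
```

Let's trace through this code step by step.

Initialize: y = 0
Entering loop: for j in range(1, 6):
After iteration 1: j = 1, y = 1
After iteration 2: j = 2, y = 3
After iteration 3: j = 3, y = 0
After iteration 4: j = 4, y = 4
After iteration 5: j = 5, y = 1
Loop ends.

Final answer: 1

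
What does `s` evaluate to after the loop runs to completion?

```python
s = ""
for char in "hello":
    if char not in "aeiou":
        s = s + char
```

Let's trace through this code step by step.

Initialize: s = ''
Entering loop: for char in "hello":
After iteration 1: char = 'h', s = 'h'
After iteration 2: char = 'e', s = 'h'
After iteration 3: char = 'l', s = 'hl'
After iteration 4: char = 'l', s = 'hll'
After iteration 5: char = 'o', s = 'hll'
Loop ends.

Final answer: 'hll'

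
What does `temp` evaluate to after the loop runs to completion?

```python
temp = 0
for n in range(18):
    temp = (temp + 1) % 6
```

Let's trace through this code step by step.

Initialize: temp = 0
Entering loop: for n in range(18):
After iteration 1: n = 0, temp = 1
After iteration 2: n = 1, temp = 2
After iteration 3: n = 2, temp = 3
After iteration 4: n = 3, temp = 4
After iteration 5: n = 4, temp = 5
After iteration 6: n = 5, temp = 0
After iteration 7: n = 6, temp = 1
After iteration 8: n = 7, temp = 2
After iteration 9: n = 8, temp = 3
After iteration 10: n = 9, temp = 4
After iteration 11: n = 10, temp = 5
After iteration 12: n = 11, temp = 0
After iteration 13: n = 12, temp = 1
After iteration 14: n = 13, temp = 2
After iteration 15: n = 14, temp = 3
After iteration 16: n = 15, temp = 4
After iteration 17: n = 16, temp = 5
After iteration 18: n = 17, temp = 0
Loop ends.

Final answer: 0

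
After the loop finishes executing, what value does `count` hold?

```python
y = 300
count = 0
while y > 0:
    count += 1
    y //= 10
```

Let's trace through this code step by step.

Initialize: y = 300
Initialize: count = 0
Entering loop: while y > 0:
After iteration 1: y = 30, count = 1
After iteration 2: y = 3, count = 2
After iteration 3: y = 0, count = 3
Loop ends.

Final answer: 3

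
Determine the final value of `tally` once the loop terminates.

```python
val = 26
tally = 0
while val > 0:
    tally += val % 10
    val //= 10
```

Let's trace through this code step by step.

Initialize: val = 26
Initialize: tally = 0
Entering loop: while val > 0:
After iteration 1: val = 2, tally = 6
After iteration 2: val = 0, tally = 8
Loop ends.

Final answer: 8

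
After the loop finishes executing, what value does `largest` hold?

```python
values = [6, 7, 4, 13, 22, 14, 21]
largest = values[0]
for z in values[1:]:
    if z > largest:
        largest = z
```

Let's trace through this code step by step.

Initialize: values = [6, 7, 4, 13, 22, 14, 21]
Initialize: largest = 6
Entering loop: for z in values[1:]:
After iteration 1: z = 7, largest = 7
After iteration 2: z = 4, largest = 7
After iteration 3: z = 13, largest = 13
After iteration 4: z = 22, largest = 22
After iteration 5: z = 14, largest = 22
After iteration 6: z = 21, largest = 22
Loop ends.

Final answer: 22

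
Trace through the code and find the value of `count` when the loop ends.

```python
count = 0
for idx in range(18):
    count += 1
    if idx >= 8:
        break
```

Let's trace through this code step by step.

Initialize: count = 0
Entering loop: for idx in range(18):
After iteration 1: idx = 0, count = 1
After iteration 2: idx = 1, count = 2
After iteration 3: idx = 2, count = 3
After iteration 4: idx = 3, count = 4
After iteration 5: idx = 4, count = 5
After iteration 6: idx = 5, count = 6
After iteration 7: idx = 6, count = 7
After iteration 8: idx = 7, count = 8
After iteration 9: idx = 8, count = 9
Loop ends.

Final answer: 9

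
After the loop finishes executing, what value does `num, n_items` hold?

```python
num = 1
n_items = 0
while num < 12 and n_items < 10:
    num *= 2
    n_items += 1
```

Let's trace through this code step by step.

Initialize: num = 1
Initialize: n_items = 0
Entering loop: while num < 12 and n_items < 10:
After iteration 1: num = 2, n_items = 1
After iteration 2: num = 4, n_items = 2
After iteration 3: num = 8, n_items = 3
After iteration 4: num = 16, n_items = 4
Loop ends.

Final answer: 16, 4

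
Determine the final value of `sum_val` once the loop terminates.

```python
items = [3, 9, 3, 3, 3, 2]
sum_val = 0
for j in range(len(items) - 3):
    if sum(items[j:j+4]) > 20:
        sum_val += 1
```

Let's trace through this code step by step.

Initialize: items = [3, 9, 3, 3, 3, 2]
Initialize: sum_val = 0
Entering loop: for j in range(len(items) - 3):
After iteration 1: j = 0, sum_val = 0
After iteration 2: j = 1, sum_val = 0
After iteration 3: j = 2, sum_val = 0
Loop ends.

Final answer: 0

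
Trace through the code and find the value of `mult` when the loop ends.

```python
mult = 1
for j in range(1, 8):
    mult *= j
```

Let's trace through this code step by step.

Initialize: mult = 1
Entering loop: for j in range(1, 8):
After iteration 1: j = 1, mult = 1
After iteration 2: j = 2, mult = 2
After iteration 3: j = 3, mult = 6
After iteration 4: j = 4, mult = 24
After iteration 5: j = 5, mult = 120
After iteration 6: j = 6, mult = 720
After iteration 7: j = 7, mult = 5040
Loop ends.

Final answer: 5040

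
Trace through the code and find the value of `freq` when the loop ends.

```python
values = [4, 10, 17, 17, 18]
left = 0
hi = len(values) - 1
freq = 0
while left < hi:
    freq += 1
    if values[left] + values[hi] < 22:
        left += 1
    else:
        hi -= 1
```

Let's trace through this code step by step.

Initialize: values = [4, 10, 17, 17, 18]
Initialize: left = 0
Initialize: hi = 4
Initialize: freq = 0
Entering loop: while left < hi:
After iteration 1: left = 0, hi = 3, freq = 1
After iteration 2: left = 1, hi = 3, freq = 2
After iteration 3: left = 1, hi = 2, freq = 3
After iteration 4: left = 1, hi = 1, freq = 4
Loop ends.

Final answer: 4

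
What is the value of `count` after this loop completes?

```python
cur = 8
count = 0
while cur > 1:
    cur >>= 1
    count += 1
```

Let's trace through this code step by step.

Initialize: cur = 8
Initialize: count = 0
Entering loop: while cur > 1:
After iteration 1: cur = 4, count = 1
After iteration 2: cur = 2, count = 2
After iteration 3: cur = 1, count = 3
Loop ends.

Final answer: 3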